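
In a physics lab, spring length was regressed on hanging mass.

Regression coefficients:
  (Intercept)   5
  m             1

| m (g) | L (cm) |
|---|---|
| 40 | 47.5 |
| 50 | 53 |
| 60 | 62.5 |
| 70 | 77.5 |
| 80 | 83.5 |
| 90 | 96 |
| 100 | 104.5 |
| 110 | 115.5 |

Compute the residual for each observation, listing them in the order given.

m=40: ŷ = 5 + 40 = 45; e = 47.5 − 45 = 2.5
m=50: ŷ = 5 + 50 = 55; e = 53 − 55 = -2
m=60: ŷ = 5 + 60 = 65; e = 62.5 − 65 = -2.5
m=70: ŷ = 5 + 70 = 75; e = 77.5 − 75 = 2.5
m=80: ŷ = 5 + 80 = 85; e = 83.5 − 85 = -1.5
m=90: ŷ = 5 + 90 = 95; e = 96 − 95 = 1
m=100: ŷ = 5 + 100 = 105; e = 104.5 − 105 = -0.5
m=110: ŷ = 5 + 110 = 115; e = 115.5 − 115 = 0.5

2.5, -2, -2.5, 2.5, -1.5, 1, -0.5, 0.5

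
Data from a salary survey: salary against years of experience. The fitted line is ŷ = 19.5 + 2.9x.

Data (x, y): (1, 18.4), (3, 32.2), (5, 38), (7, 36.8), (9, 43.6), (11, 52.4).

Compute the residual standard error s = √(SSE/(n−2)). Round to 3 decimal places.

s = 3.937

x=1: ŷ = 19.5 + 2.9·1 = 22.4; e = 18.4 − 22.4 = -4
x=3: ŷ = 19.5 + 2.9·3 = 28.2; e = 32.2 − 28.2 = 4
x=5: ŷ = 19.5 + 2.9·5 = 34; e = 38 − 34 = 4
x=7: ŷ = 19.5 + 2.9·7 = 39.8; e = 36.8 − 39.8 = -3
x=9: ŷ = 19.5 + 2.9·9 = 45.6; e = 43.6 − 45.6 = -2
x=11: ŷ = 19.5 + 2.9·11 = 51.4; e = 52.4 − 51.4 = 1
SSE = 16 + 16 + 16 + 9 + 4 + 1 = 62
s = √(62/4) = √15.5 ≈ 3.937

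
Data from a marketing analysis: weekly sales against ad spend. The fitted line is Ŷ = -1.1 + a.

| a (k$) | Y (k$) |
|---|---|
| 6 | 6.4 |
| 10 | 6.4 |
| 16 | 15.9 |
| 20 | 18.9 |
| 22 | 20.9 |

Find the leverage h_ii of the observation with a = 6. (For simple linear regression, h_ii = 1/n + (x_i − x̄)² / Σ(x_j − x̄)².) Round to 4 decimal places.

ā = (6 + 10 + 16 + 20 + 22)/5 = 14.8
Σ(a − ā)² = 77.44 + 23.04 + 1.44 + 27.04 + 51.84 = 180.8
h = 1/5 + (-8.8)²/180.8 = 0.2 + 0.428319 = 0.6283

h = 0.6283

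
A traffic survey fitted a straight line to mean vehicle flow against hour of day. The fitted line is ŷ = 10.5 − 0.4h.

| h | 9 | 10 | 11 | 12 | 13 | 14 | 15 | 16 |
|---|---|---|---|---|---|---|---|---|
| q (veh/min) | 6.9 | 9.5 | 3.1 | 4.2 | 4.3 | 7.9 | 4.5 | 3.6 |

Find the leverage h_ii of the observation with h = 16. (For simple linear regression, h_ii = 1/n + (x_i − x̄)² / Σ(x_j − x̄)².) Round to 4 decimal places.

h̄ = (9 + 10 + 11 + 12 + 13 + 14 + 15 + 16)/8 = 12.5
Σ(h − h̄)² = 12.25 + 6.25 + 2.25 + 0.25 + 0.25 + 2.25 + 6.25 + 12.25 = 42
h = 1/8 + (3.5)²/42 = 0.125 + 0.291667 = 0.4167

h = 0.4167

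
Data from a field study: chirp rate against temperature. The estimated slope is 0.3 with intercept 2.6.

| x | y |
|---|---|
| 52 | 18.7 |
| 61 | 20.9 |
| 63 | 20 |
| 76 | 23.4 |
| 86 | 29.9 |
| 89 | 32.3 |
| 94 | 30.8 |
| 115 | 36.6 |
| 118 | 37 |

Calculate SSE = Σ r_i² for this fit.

x=52: ŷ = 2.6 + 0.3·52 = 18.2; r = 18.7 − 18.2 = 0.5
x=61: ŷ = 2.6 + 0.3·61 = 20.9; r = 20.9 − 20.9 = 0
x=63: ŷ = 2.6 + 0.3·63 = 21.5; r = 20 − 21.5 = -1.5
x=76: ŷ = 2.6 + 0.3·76 = 25.4; r = 23.4 − 25.4 = -2
x=86: ŷ = 2.6 + 0.3·86 = 28.4; r = 29.9 − 28.4 = 1.5
x=89: ŷ = 2.6 + 0.3·89 = 29.3; r = 32.3 − 29.3 = 3
x=94: ŷ = 2.6 + 0.3·94 = 30.8; r = 30.8 − 30.8 = 0
x=115: ŷ = 2.6 + 0.3·115 = 37.1; r = 36.6 − 37.1 = -0.5
x=118: ŷ = 2.6 + 0.3·118 = 38; r = 37 − 38 = -1
SSE = 0.25 + 0 + 2.25 + 4 + 2.25 + 9 + 0 + 0.25 + 1 = 19

SSE = 19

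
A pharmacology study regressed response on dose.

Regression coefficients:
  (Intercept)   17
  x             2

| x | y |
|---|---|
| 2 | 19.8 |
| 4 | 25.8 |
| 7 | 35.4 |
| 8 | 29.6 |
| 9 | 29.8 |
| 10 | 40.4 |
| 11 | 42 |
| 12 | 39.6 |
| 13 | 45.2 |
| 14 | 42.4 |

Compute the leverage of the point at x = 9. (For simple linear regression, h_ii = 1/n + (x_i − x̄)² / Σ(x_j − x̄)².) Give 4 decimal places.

h = 0.1000

x̄ = (2 + 4 + 7 + 8 + 9 + 10 + 11 + 12 + 13 + 14)/10 = 9
Σ(x − x̄)² = 49 + 25 + 4 + 1 + 0 + 1 + 4 + 9 + 16 + 25 = 134
h = 1/10 + (0)²/134 = 0.1 + 0 = 0.1000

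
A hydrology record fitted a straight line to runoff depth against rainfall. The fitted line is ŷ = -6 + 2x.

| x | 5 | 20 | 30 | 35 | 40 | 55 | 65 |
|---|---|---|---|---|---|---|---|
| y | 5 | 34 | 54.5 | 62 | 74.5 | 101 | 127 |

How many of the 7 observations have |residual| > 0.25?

6

x=5: ŷ = -6 + 2·5 = 4; e = 5 − 4 = 1
x=20: ŷ = -6 + 2·20 = 34; e = 34 − 34 = 0
x=30: ŷ = -6 + 2·30 = 54; e = 54.5 − 54 = 0.5
x=35: ŷ = -6 + 2·35 = 64; e = 62 − 64 = -2
x=40: ŷ = -6 + 2·40 = 74; e = 74.5 − 74 = 0.5
x=55: ŷ = -6 + 2·55 = 104; e = 101 − 104 = -3
x=65: ŷ = -6 + 2·65 = 124; e = 127 − 124 = 3
|e| > 0.25: x=5 (|e|=1), x=30 (|e|=0.5), x=35 (|e|=2), x=40 (|e|=0.5), x=55 (|e|=3), x=65 (|e|=3) → 6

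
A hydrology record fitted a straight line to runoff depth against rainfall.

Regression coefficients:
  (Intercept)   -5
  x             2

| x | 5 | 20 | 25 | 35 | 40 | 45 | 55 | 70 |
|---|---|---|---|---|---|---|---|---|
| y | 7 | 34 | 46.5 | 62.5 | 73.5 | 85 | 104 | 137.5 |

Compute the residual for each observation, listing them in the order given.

x=5: ŷ = -5 + 2·5 = 5; r = 7 − 5 = 2
x=20: ŷ = -5 + 2·20 = 35; r = 34 − 35 = -1
x=25: ŷ = -5 + 2·25 = 45; r = 46.5 − 45 = 1.5
x=35: ŷ = -5 + 2·35 = 65; r = 62.5 − 65 = -2.5
x=40: ŷ = -5 + 2·40 = 75; r = 73.5 − 75 = -1.5
x=45: ŷ = -5 + 2·45 = 85; r = 85 − 85 = 0
x=55: ŷ = -5 + 2·55 = 105; r = 104 − 105 = -1
x=70: ŷ = -5 + 2·70 = 135; r = 137.5 − 135 = 2.5

2, -1, 1.5, -2.5, -1.5, 0, -1, 2.5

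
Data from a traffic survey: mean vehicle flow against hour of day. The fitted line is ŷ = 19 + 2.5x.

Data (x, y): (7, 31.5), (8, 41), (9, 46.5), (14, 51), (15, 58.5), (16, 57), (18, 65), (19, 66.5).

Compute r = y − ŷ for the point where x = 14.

ŷ = 19 + 2.5·14 = 54
r = 51 − 54 = -3

r = -3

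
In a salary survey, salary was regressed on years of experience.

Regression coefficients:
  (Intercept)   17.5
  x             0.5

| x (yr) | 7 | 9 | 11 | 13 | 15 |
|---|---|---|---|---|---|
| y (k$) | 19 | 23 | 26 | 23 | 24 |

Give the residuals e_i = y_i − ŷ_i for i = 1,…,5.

-2, 1, 3, -1, -1

x=7: ŷ = 17.5 + 0.5·7 = 21; e = 19 − 21 = -2
x=9: ŷ = 17.5 + 0.5·9 = 22; e = 23 − 22 = 1
x=11: ŷ = 17.5 + 0.5·11 = 23; e = 26 − 23 = 3
x=13: ŷ = 17.5 + 0.5·13 = 24; e = 23 − 24 = -1
x=15: ŷ = 17.5 + 0.5·15 = 25; e = 24 − 25 = -1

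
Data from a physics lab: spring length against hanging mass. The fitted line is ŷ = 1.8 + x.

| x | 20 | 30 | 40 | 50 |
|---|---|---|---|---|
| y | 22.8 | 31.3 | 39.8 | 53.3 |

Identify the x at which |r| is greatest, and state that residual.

x=20: ŷ = 1.8 + 20 = 21.8; r = 22.8 − 21.8 = 1
x=30: ŷ = 1.8 + 30 = 31.8; r = 31.3 − 31.8 = -0.5
x=40: ŷ = 1.8 + 40 = 41.8; r = 39.8 − 41.8 = -2
x=50: ŷ = 1.8 + 50 = 51.8; r = 53.3 − 51.8 = 1.5
Largest |r| is 2 at x = 40, residual -2.

x = 40, r = -2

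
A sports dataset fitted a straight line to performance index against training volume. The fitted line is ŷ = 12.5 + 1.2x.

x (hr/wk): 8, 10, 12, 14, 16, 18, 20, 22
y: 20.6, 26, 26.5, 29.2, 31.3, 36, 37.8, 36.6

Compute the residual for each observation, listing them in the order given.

-1.5, 1.5, -0.4, -0.1, -0.4, 1.9, 1.3, -2.3

x=8: ŷ = 12.5 + 1.2·8 = 22.1; r = 20.6 − 22.1 = -1.5
x=10: ŷ = 12.5 + 1.2·10 = 24.5; r = 26 − 24.5 = 1.5
x=12: ŷ = 12.5 + 1.2·12 = 26.9; r = 26.5 − 26.9 = -0.4
x=14: ŷ = 12.5 + 1.2·14 = 29.3; r = 29.2 − 29.3 = -0.1
x=16: ŷ = 12.5 + 1.2·16 = 31.7; r = 31.3 − 31.7 = -0.4
x=18: ŷ = 12.5 + 1.2·18 = 34.1; r = 36 − 34.1 = 1.9
x=20: ŷ = 12.5 + 1.2·20 = 36.5; r = 37.8 − 36.5 = 1.3
x=22: ŷ = 12.5 + 1.2·22 = 38.9; r = 36.6 − 38.9 = -2.3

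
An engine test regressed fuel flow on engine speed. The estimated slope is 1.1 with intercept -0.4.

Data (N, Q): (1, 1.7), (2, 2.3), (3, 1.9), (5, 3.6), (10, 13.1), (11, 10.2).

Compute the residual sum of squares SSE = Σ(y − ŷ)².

N=1: ŷ = -0.4 + 1.1·1 = 0.7; e = 1.7 − 0.7 = 1
N=2: ŷ = -0.4 + 1.1·2 = 1.8; e = 2.3 − 1.8 = 0.5
N=3: ŷ = -0.4 + 1.1·3 = 2.9; e = 1.9 − 2.9 = -1
N=5: ŷ = -0.4 + 1.1·5 = 5.1; e = 3.6 − 5.1 = -1.5
N=10: ŷ = -0.4 + 1.1·10 = 10.6; e = 13.1 − 10.6 = 2.5
N=11: ŷ = -0.4 + 1.1·11 = 11.7; e = 10.2 − 11.7 = -1.5
SSE = 1 + 0.25 + 1 + 2.25 + 6.25 + 2.25 = 13

SSE = 13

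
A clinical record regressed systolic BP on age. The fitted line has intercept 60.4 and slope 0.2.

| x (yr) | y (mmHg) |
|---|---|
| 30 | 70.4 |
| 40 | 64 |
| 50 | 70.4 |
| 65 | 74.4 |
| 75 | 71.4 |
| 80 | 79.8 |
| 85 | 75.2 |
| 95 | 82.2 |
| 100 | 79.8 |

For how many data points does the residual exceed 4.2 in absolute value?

x=30: ŷ = 60.4 + 0.2·30 = 66.4; r = 70.4 − 66.4 = 4
x=40: ŷ = 60.4 + 0.2·40 = 68.4; r = 64 − 68.4 = -4.4
x=50: ŷ = 60.4 + 0.2·50 = 70.4; r = 70.4 − 70.4 = 0
x=65: ŷ = 60.4 + 0.2·65 = 73.4; r = 74.4 − 73.4 = 1
x=75: ŷ = 60.4 + 0.2·75 = 75.4; r = 71.4 − 75.4 = -4
x=80: ŷ = 60.4 + 0.2·80 = 76.4; r = 79.8 − 76.4 = 3.4
x=85: ŷ = 60.4 + 0.2·85 = 77.4; r = 75.2 − 77.4 = -2.2
x=95: ŷ = 60.4 + 0.2·95 = 79.4; r = 82.2 − 79.4 = 2.8
x=100: ŷ = 60.4 + 0.2·100 = 80.4; r = 79.8 − 80.4 = -0.6
|r| > 4.2: x=40 (|r|=4.4) → 1

1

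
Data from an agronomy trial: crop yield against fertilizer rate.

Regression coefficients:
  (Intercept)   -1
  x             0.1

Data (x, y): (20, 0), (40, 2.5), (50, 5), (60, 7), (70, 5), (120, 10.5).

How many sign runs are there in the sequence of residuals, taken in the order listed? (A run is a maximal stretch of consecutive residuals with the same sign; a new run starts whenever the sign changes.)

x=20: ŷ = -1 + 0.1·20 = 1; r = 0 − 1 = -1
x=40: ŷ = -1 + 0.1·40 = 3; r = 2.5 − 3 = -0.5
x=50: ŷ = -1 + 0.1·50 = 4; r = 5 − 4 = 1
x=60: ŷ = -1 + 0.1·60 = 5; r = 7 − 5 = 2
x=70: ŷ = -1 + 0.1·70 = 6; r = 5 − 6 = -1
x=120: ŷ = -1 + 0.1·120 = 11; r = 10.5 − 11 = -0.5
Signs: − − + + − −
Runs: −×2, +×2, −×2 → 3

3 runs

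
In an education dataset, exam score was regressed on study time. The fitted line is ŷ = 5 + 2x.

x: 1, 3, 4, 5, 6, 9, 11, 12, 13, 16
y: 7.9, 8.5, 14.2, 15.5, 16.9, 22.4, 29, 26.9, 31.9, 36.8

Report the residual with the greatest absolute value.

x=1: ŷ = 5 + 2·1 = 7; r = 7.9 − 7 = 0.9
x=3: ŷ = 5 + 2·3 = 11; r = 8.5 − 11 = -2.5
x=4: ŷ = 5 + 2·4 = 13; r = 14.2 − 13 = 1.2
x=5: ŷ = 5 + 2·5 = 15; r = 15.5 − 15 = 0.5
x=6: ŷ = 5 + 2·6 = 17; r = 16.9 − 17 = -0.1
x=9: ŷ = 5 + 2·9 = 23; r = 22.4 − 23 = -0.6
x=11: ŷ = 5 + 2·11 = 27; r = 29 − 27 = 2
x=12: ŷ = 5 + 2·12 = 29; r = 26.9 − 29 = -2.1
x=13: ŷ = 5 + 2·13 = 31; r = 31.9 − 31 = 0.9
x=16: ŷ = 5 + 2·16 = 37; r = 36.8 − 37 = -0.2
Largest |r| is 2.5 at x = 3, residual -2.5.

r = -2.5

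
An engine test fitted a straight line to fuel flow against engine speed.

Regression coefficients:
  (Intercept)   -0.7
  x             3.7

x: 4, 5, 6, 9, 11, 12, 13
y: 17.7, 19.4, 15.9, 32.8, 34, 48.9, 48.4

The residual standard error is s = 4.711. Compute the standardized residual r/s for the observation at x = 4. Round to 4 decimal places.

ŷ = -0.7 + 3.7·4 = 14.1
r = 17.7 − 14.1 = 3.6
r/s = 3.6 / 4.711 = 0.7642

0.7642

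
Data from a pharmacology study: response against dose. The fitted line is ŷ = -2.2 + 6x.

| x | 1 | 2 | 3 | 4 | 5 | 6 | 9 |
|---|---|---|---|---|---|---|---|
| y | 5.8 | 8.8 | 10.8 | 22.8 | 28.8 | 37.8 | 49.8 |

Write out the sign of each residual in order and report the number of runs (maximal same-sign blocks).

x=1: ŷ = -2.2 + 6·1 = 3.8; r = 5.8 − 3.8 = 2
x=2: ŷ = -2.2 + 6·2 = 9.8; r = 8.8 − 9.8 = -1
x=3: ŷ = -2.2 + 6·3 = 15.8; r = 10.8 − 15.8 = -5
x=4: ŷ = -2.2 + 6·4 = 21.8; r = 22.8 − 21.8 = 1
x=5: ŷ = -2.2 + 6·5 = 27.8; r = 28.8 − 27.8 = 1
x=6: ŷ = -2.2 + 6·6 = 33.8; r = 37.8 − 33.8 = 4
x=9: ŷ = -2.2 + 6·9 = 51.8; r = 49.8 − 51.8 = -2
Signs: + − − + + + −
Runs: +×1, −×2, +×3, −×1 → 4

4 runs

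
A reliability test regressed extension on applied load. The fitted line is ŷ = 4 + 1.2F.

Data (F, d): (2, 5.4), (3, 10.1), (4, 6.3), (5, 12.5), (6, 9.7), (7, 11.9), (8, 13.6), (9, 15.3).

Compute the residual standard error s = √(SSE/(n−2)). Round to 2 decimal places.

F=2: ŷ = 4 + 1.2·2 = 6.4; r = 5.4 − 6.4 = -1
F=3: ŷ = 4 + 1.2·3 = 7.6; r = 10.1 − 7.6 = 2.5
F=4: ŷ = 4 + 1.2·4 = 8.8; r = 6.3 − 8.8 = -2.5
F=5: ŷ = 4 + 1.2·5 = 10; r = 12.5 − 10 = 2.5
F=6: ŷ = 4 + 1.2·6 = 11.2; r = 9.7 − 11.2 = -1.5
F=7: ŷ = 4 + 1.2·7 = 12.4; r = 11.9 − 12.4 = -0.5
F=8: ŷ = 4 + 1.2·8 = 13.6; r = 13.6 − 13.6 = 0
F=9: ŷ = 4 + 1.2·9 = 14.8; r = 15.3 − 14.8 = 0.5
SSE = 1 + 6.25 + 6.25 + 6.25 + 2.25 + 0.25 + 0 + 0.25 = 22.5
s = √(22.5/6) = √3.75 ≈ 1.94

s = 1.94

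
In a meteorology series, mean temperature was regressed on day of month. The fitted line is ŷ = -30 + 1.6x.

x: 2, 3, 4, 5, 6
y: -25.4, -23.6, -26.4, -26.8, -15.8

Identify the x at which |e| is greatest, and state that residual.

x = 5, e = -4.8

x=2: ŷ = -30 + 1.6·2 = -26.8; e = -25.4 − (-26.8) = 1.4
x=3: ŷ = -30 + 1.6·3 = -25.2; e = -23.6 − (-25.2) = 1.6
x=4: ŷ = -30 + 1.6·4 = -23.6; e = -26.4 − (-23.6) = -2.8
x=5: ŷ = -30 + 1.6·5 = -22; e = -26.8 − (-22) = -4.8
x=6: ŷ = -30 + 1.6·6 = -20.4; e = -15.8 − (-20.4) = 4.6
Largest |e| is 4.8 at x = 5, residual -4.8.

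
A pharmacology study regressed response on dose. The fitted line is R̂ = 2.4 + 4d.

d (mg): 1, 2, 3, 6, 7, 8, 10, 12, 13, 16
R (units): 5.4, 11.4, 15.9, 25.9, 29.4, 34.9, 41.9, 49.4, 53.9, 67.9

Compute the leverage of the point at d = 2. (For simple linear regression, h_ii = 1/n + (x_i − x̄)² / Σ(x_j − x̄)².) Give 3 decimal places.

h = 0.250

d̄ = (1 + 2 + 3 + 6 + 7 + 8 + 10 + 12 + 13 + 16)/10 = 7.8
Σ(d − d̄)² = 46.24 + 33.64 + 23.04 + 3.24 + 0.64 + 0.04 + 4.84 + 17.64 + 27.04 + 67.24 = 223.6
h = 1/10 + (-5.8)²/223.6 = 0.1 + 0.150447 = 0.250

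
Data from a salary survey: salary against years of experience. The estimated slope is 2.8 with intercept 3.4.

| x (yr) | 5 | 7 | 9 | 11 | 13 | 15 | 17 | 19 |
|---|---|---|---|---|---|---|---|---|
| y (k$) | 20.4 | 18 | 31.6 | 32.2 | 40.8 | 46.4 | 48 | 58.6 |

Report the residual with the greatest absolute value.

x=5: ŷ = 3.4 + 2.8·5 = 17.4; r = 20.4 − 17.4 = 3
x=7: ŷ = 3.4 + 2.8·7 = 23; r = 18 − 23 = -5
x=9: ŷ = 3.4 + 2.8·9 = 28.6; r = 31.6 − 28.6 = 3
x=11: ŷ = 3.4 + 2.8·11 = 34.2; r = 32.2 − 34.2 = -2
x=13: ŷ = 3.4 + 2.8·13 = 39.8; r = 40.8 − 39.8 = 1
x=15: ŷ = 3.4 + 2.8·15 = 45.4; r = 46.4 − 45.4 = 1
x=17: ŷ = 3.4 + 2.8·17 = 51; r = 48 − 51 = -3
x=19: ŷ = 3.4 + 2.8·19 = 56.6; r = 58.6 − 56.6 = 2
Largest |r| is 5 at x = 7, residual -5.

r = -5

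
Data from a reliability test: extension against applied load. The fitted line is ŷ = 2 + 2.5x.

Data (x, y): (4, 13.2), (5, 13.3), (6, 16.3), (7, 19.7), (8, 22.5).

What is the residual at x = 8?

ŷ = 2 + 2.5·8 = 22
e = 22.5 − 22 = 0.5

e = 0.5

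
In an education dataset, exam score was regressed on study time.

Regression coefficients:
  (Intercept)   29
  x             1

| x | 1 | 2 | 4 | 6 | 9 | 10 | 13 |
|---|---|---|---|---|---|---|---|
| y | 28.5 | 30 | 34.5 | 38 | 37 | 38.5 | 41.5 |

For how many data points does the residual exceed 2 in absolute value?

1

x=1: ŷ = 29 + 1 = 30; e = 28.5 − 30 = -1.5
x=2: ŷ = 29 + 2 = 31; e = 30 − 31 = -1
x=4: ŷ = 29 + 4 = 33; e = 34.5 − 33 = 1.5
x=6: ŷ = 29 + 6 = 35; e = 38 − 35 = 3
x=9: ŷ = 29 + 9 = 38; e = 37 − 38 = -1
x=10: ŷ = 29 + 10 = 39; e = 38.5 − 39 = -0.5
x=13: ŷ = 29 + 13 = 42; e = 41.5 − 42 = -0.5
|e| > 2: x=6 (|e|=3) → 1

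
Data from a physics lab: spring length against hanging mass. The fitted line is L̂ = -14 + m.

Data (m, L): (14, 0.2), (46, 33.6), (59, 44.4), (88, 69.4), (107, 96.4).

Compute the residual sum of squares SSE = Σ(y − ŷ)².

SSE = 35.68

m=14: L̂ = -14 + 14 = 0; r = 0.2 − 0 = 0.2
m=46: L̂ = -14 + 46 = 32; r = 33.6 − 32 = 1.6
m=59: L̂ = -14 + 59 = 45; r = 44.4 − 45 = -0.6
m=88: L̂ = -14 + 88 = 74; r = 69.4 − 74 = -4.6
m=107: L̂ = -14 + 107 = 93; r = 96.4 − 93 = 3.4
SSE = 0.04 + 2.56 + 0.36 + 21.16 + 11.56 = 35.68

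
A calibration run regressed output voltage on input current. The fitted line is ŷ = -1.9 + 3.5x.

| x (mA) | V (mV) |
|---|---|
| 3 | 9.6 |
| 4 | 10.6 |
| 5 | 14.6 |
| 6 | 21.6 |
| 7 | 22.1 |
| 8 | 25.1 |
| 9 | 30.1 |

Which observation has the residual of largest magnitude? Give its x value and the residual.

x = 6, e = 2.5

x=3: ŷ = -1.9 + 3.5·3 = 8.6; e = 9.6 − 8.6 = 1
x=4: ŷ = -1.9 + 3.5·4 = 12.1; e = 10.6 − 12.1 = -1.5
x=5: ŷ = -1.9 + 3.5·5 = 15.6; e = 14.6 − 15.6 = -1
x=6: ŷ = -1.9 + 3.5·6 = 19.1; e = 21.6 − 19.1 = 2.5
x=7: ŷ = -1.9 + 3.5·7 = 22.6; e = 22.1 − 22.6 = -0.5
x=8: ŷ = -1.9 + 3.5·8 = 26.1; e = 25.1 − 26.1 = -1
x=9: ŷ = -1.9 + 3.5·9 = 29.6; e = 30.1 − 29.6 = 0.5
Largest |e| is 2.5 at x = 6, residual 2.5.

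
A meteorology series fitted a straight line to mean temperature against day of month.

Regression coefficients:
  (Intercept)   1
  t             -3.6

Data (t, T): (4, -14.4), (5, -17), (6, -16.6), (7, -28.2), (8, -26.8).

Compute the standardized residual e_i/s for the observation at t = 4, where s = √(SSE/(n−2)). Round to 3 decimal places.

-0.297

t=4: ŷ = 1 − 3.6·4 = -13.4; e = -14.4 − (-13.4) = -1
t=5: ŷ = 1 − 3.6·5 = -17; e = -17 − (-17) = 0
t=6: ŷ = 1 − 3.6·6 = -20.6; e = -16.6 − (-20.6) = 4
t=7: ŷ = 1 − 3.6·7 = -24.2; e = -28.2 − (-24.2) = -4
t=8: ŷ = 1 − 3.6·8 = -27.8; e = -26.8 − (-27.8) = 1
SSE = 1 + 0 + 16 + 16 + 1 = 34
s = √(34/3) = 3.3665
e/s = -1 / 3.3665 = -0.297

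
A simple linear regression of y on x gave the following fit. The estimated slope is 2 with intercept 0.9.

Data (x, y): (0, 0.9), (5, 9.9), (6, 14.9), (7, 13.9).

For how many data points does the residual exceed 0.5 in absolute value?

x=0: ŷ = 0.9 + 2·0 = 0.9; r = 0.9 − 0.9 = 0
x=5: ŷ = 0.9 + 2·5 = 10.9; r = 9.9 − 10.9 = -1
x=6: ŷ = 0.9 + 2·6 = 12.9; r = 14.9 − 12.9 = 2
x=7: ŷ = 0.9 + 2·7 = 14.9; r = 13.9 − 14.9 = -1
|r| > 0.5: x=5 (|r|=1), x=6 (|r|=2), x=7 (|r|=1) → 3

3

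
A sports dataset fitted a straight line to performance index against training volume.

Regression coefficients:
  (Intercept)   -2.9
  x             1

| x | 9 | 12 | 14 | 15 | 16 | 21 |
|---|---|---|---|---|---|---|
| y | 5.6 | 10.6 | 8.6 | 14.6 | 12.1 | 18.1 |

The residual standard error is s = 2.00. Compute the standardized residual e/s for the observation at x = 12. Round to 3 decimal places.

0.750

ŷ = -2.9 + 12 = 9.1
e = 10.6 − 9.1 = 1.5
e/s = 1.5 / 2.00 = 0.750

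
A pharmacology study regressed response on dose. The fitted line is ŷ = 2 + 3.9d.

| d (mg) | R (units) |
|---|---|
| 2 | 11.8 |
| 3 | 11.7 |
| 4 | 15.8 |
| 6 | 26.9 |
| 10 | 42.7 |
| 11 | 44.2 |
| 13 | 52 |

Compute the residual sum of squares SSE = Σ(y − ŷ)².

SSE = 17.36

d=2: ŷ = 2 + 3.9·2 = 9.8; e = 11.8 − 9.8 = 2
d=3: ŷ = 2 + 3.9·3 = 13.7; e = 11.7 − 13.7 = -2
d=4: ŷ = 2 + 3.9·4 = 17.6; e = 15.8 − 17.6 = -1.8
d=6: ŷ = 2 + 3.9·6 = 25.4; e = 26.9 − 25.4 = 1.5
d=10: ŷ = 2 + 3.9·10 = 41; e = 42.7 − 41 = 1.7
d=11: ŷ = 2 + 3.9·11 = 44.9; e = 44.2 − 44.9 = -0.7
d=13: ŷ = 2 + 3.9·13 = 52.7; e = 52 − 52.7 = -0.7
SSE = 4 + 4 + 3.24 + 2.25 + 2.89 + 0.49 + 0.49 = 17.36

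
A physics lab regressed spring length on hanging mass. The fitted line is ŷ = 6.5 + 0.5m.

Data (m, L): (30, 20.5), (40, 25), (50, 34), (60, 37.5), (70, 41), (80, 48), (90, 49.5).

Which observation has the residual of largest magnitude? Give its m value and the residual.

m = 50, e = 2.5

m=30: ŷ = 6.5 + 0.5·30 = 21.5; e = 20.5 − 21.5 = -1
m=40: ŷ = 6.5 + 0.5·40 = 26.5; e = 25 − 26.5 = -1.5
m=50: ŷ = 6.5 + 0.5·50 = 31.5; e = 34 − 31.5 = 2.5
m=60: ŷ = 6.5 + 0.5·60 = 36.5; e = 37.5 − 36.5 = 1
m=70: ŷ = 6.5 + 0.5·70 = 41.5; e = 41 − 41.5 = -0.5
m=80: ŷ = 6.5 + 0.5·80 = 46.5; e = 48 − 46.5 = 1.5
m=90: ŷ = 6.5 + 0.5·90 = 51.5; e = 49.5 − 51.5 = -2
Largest |e| is 2.5 at m = 50, residual 2.5.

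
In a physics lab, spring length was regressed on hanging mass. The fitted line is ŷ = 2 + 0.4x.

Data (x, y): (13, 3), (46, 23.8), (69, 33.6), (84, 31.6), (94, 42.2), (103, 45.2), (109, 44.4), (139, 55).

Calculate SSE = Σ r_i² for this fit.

SSE = 80.16

x=13: ŷ = 2 + 0.4·13 = 7.2; r = 3 − 7.2 = -4.2
x=46: ŷ = 2 + 0.4·46 = 20.4; r = 23.8 − 20.4 = 3.4
x=69: ŷ = 2 + 0.4·69 = 29.6; r = 33.6 − 29.6 = 4
x=84: ŷ = 2 + 0.4·84 = 35.6; r = 31.6 − 35.6 = -4
x=94: ŷ = 2 + 0.4·94 = 39.6; r = 42.2 − 39.6 = 2.6
x=103: ŷ = 2 + 0.4·103 = 43.2; r = 45.2 − 43.2 = 2
x=109: ŷ = 2 + 0.4·109 = 45.6; r = 44.4 − 45.6 = -1.2
x=139: ŷ = 2 + 0.4·139 = 57.6; r = 55 − 57.6 = -2.6
SSE = 17.64 + 11.56 + 16 + 16 + 6.76 + 4 + 1.44 + 6.76 = 80.16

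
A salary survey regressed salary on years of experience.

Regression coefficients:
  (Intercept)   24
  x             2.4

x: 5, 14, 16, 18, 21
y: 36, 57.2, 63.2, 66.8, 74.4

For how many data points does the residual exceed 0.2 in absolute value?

x=5: ŷ = 24 + 2.4·5 = 36; r = 36 − 36 = 0
x=14: ŷ = 24 + 2.4·14 = 57.6; r = 57.2 − 57.6 = -0.4
x=16: ŷ = 24 + 2.4·16 = 62.4; r = 63.2 − 62.4 = 0.8
x=18: ŷ = 24 + 2.4·18 = 67.2; r = 66.8 − 67.2 = -0.4
x=21: ŷ = 24 + 2.4·21 = 74.4; r = 74.4 − 74.4 = 0
|r| > 0.2: x=14 (|r|=0.4), x=16 (|r|=0.8), x=18 (|r|=0.4) → 3

3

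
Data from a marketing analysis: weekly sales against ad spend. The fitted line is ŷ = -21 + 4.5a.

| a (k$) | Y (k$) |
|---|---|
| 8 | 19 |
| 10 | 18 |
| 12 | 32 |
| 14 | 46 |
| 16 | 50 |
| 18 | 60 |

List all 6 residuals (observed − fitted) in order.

a=8: ŷ = -21 + 4.5·8 = 15; r = 19 − 15 = 4
a=10: ŷ = -21 + 4.5·10 = 24; r = 18 − 24 = -6
a=12: ŷ = -21 + 4.5·12 = 33; r = 32 − 33 = -1
a=14: ŷ = -21 + 4.5·14 = 42; r = 46 − 42 = 4
a=16: ŷ = -21 + 4.5·16 = 51; r = 50 − 51 = -1
a=18: ŷ = -21 + 4.5·18 = 60; r = 60 − 60 = 0

4, -6, -1, 4, -1, 0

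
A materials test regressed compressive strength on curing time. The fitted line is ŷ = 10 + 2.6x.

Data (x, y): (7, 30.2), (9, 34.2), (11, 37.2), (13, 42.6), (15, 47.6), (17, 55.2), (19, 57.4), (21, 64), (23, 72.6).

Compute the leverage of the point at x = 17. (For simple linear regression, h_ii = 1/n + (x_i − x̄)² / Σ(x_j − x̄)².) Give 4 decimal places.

h = 0.1278

x̄ = (7 + 9 + 11 + 13 + 15 + 17 + 19 + 21 + 23)/9 = 15
Σ(x − x̄)² = 64 + 36 + 16 + 4 + 0 + 4 + 16 + 36 + 64 = 240
h = 1/9 + (2)²/240 = 0.111111 + 0.0166667 = 0.1278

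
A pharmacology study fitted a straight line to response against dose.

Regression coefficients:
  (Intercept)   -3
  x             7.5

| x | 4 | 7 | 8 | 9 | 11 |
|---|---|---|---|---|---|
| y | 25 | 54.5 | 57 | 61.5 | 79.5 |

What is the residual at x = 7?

e = 5

ŷ = -3 + 7.5·7 = 49.5
e = 54.5 − 49.5 = 5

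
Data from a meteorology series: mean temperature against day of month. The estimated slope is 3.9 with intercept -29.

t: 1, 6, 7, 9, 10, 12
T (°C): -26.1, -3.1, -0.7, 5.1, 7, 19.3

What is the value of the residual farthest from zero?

e = -3

t=1: T̂ = -29 + 3.9·1 = -25.1; e = -26.1 − (-25.1) = -1
t=6: T̂ = -29 + 3.9·6 = -5.6; e = -3.1 − (-5.6) = 2.5
t=7: T̂ = -29 + 3.9·7 = -1.7; e = -0.7 − (-1.7) = 1
t=9: T̂ = -29 + 3.9·9 = 6.1; e = 5.1 − 6.1 = -1
t=10: T̂ = -29 + 3.9·10 = 10; e = 7 − 10 = -3
t=12: T̂ = -29 + 3.9·12 = 17.8; e = 19.3 − 17.8 = 1.5
Largest |e| is 3 at t = 10, residual -3.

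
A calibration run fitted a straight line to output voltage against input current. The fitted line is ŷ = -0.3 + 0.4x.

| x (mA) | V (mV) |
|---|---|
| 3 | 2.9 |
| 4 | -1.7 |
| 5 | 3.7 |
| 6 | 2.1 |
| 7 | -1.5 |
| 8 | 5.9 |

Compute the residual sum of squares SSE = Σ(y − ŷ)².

x=3: ŷ = -0.3 + 0.4·3 = 0.9; e = 2.9 − 0.9 = 2
x=4: ŷ = -0.3 + 0.4·4 = 1.3; e = -1.7 − 1.3 = -3
x=5: ŷ = -0.3 + 0.4·5 = 1.7; e = 3.7 − 1.7 = 2
x=6: ŷ = -0.3 + 0.4·6 = 2.1; e = 2.1 − 2.1 = 0
x=7: ŷ = -0.3 + 0.4·7 = 2.5; e = -1.5 − 2.5 = -4
x=8: ŷ = -0.3 + 0.4·8 = 2.9; e = 5.9 − 2.9 = 3
SSE = 4 + 9 + 4 + 0 + 16 + 9 = 42

SSE = 42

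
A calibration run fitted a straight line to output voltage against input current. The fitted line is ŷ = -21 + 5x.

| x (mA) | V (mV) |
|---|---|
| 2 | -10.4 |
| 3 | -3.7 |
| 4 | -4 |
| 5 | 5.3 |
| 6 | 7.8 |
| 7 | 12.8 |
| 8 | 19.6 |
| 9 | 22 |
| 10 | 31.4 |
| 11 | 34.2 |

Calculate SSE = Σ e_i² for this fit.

x=2: ŷ = -21 + 5·2 = -11; e = -10.4 − (-11) = 0.6
x=3: ŷ = -21 + 5·3 = -6; e = -3.7 − (-6) = 2.3
x=4: ŷ = -21 + 5·4 = -1; e = -4 − (-1) = -3
x=5: ŷ = -21 + 5·5 = 4; e = 5.3 − 4 = 1.3
x=6: ŷ = -21 + 5·6 = 9; e = 7.8 − 9 = -1.2
x=7: ŷ = -21 + 5·7 = 14; e = 12.8 − 14 = -1.2
x=8: ŷ = -21 + 5·8 = 19; e = 19.6 − 19 = 0.6
x=9: ŷ = -21 + 5·9 = 24; e = 22 − 24 = -2
x=10: ŷ = -21 + 5·10 = 29; e = 31.4 − 29 = 2.4
x=11: ŷ = -21 + 5·11 = 34; e = 34.2 − 34 = 0.2
SSE = 0.36 + 5.29 + 9 + 1.69 + 1.44 + 1.44 + 0.36 + 4 + 5.76 + 0.04 = 29.38

SSE = 29.38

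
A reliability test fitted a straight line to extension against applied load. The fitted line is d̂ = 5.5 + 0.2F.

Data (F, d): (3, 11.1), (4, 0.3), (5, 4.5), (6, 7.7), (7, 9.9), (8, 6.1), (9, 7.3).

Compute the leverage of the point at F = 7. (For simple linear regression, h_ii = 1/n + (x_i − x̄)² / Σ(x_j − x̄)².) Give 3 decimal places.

h = 0.179

F̄ = (3 + 4 + 5 + 6 + 7 + 8 + 9)/7 = 6
Σ(F − F̄)² = 9 + 4 + 1 + 0 + 1 + 4 + 9 = 28
h = 1/7 + (1)²/28 = 0.142857 + 0.0357143 = 0.179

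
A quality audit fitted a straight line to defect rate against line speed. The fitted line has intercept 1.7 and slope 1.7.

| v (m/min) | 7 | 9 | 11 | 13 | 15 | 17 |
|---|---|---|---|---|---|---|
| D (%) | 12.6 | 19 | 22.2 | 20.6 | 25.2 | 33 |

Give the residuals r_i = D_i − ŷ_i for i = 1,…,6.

-1, 2, 1.8, -3.2, -2, 2.4

v=7: ŷ = 1.7 + 1.7·7 = 13.6; r = 12.6 − 13.6 = -1
v=9: ŷ = 1.7 + 1.7·9 = 17; r = 19 − 17 = 2
v=11: ŷ = 1.7 + 1.7·11 = 20.4; r = 22.2 − 20.4 = 1.8
v=13: ŷ = 1.7 + 1.7·13 = 23.8; r = 20.6 − 23.8 = -3.2
v=15: ŷ = 1.7 + 1.7·15 = 27.2; r = 25.2 − 27.2 = -2
v=17: ŷ = 1.7 + 1.7·17 = 30.6; r = 33 − 30.6 = 2.4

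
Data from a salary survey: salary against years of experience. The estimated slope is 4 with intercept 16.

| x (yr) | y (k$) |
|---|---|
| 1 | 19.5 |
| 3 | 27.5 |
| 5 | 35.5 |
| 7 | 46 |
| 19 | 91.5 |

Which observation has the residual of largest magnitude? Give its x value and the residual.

x = 7, e = 2

x=1: ŷ = 16 + 4·1 = 20; e = 19.5 − 20 = -0.5
x=3: ŷ = 16 + 4·3 = 28; e = 27.5 − 28 = -0.5
x=5: ŷ = 16 + 4·5 = 36; e = 35.5 − 36 = -0.5
x=7: ŷ = 16 + 4·7 = 44; e = 46 − 44 = 2
x=19: ŷ = 16 + 4·19 = 92; e = 91.5 − 92 = -0.5
Largest |e| is 2 at x = 7, residual 2.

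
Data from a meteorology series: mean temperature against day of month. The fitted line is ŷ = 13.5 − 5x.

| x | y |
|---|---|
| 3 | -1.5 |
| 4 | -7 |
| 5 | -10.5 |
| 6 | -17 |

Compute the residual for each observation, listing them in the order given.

x=3: ŷ = 13.5 − 5·3 = -1.5; r = -1.5 − (-1.5) = 0
x=4: ŷ = 13.5 − 5·4 = -6.5; r = -7 − (-6.5) = -0.5
x=5: ŷ = 13.5 − 5·5 = -11.5; r = -10.5 − (-11.5) = 1
x=6: ŷ = 13.5 − 5·6 = -16.5; r = -17 − (-16.5) = -0.5

0, -0.5, 1, -0.5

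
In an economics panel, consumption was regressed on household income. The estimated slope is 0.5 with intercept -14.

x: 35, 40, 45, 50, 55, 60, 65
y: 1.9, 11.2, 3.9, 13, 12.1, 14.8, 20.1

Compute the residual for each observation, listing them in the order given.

-1.6, 5.2, -4.6, 2, -1.4, -1.2, 1.6

x=35: ŷ = -14 + 0.5·35 = 3.5; r = 1.9 − 3.5 = -1.6
x=40: ŷ = -14 + 0.5·40 = 6; r = 11.2 − 6 = 5.2
x=45: ŷ = -14 + 0.5·45 = 8.5; r = 3.9 − 8.5 = -4.6
x=50: ŷ = -14 + 0.5·50 = 11; r = 13 − 11 = 2
x=55: ŷ = -14 + 0.5·55 = 13.5; r = 12.1 − 13.5 = -1.4
x=60: ŷ = -14 + 0.5·60 = 16; r = 14.8 − 16 = -1.2
x=65: ŷ = -14 + 0.5·65 = 18.5; r = 20.1 − 18.5 = 1.6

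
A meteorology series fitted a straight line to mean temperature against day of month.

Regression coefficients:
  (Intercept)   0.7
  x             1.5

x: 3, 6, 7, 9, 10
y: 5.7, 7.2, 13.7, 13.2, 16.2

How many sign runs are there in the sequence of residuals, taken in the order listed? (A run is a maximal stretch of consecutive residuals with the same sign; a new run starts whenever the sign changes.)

x=3: ŷ = 0.7 + 1.5·3 = 5.2; r = 5.7 − 5.2 = 0.5
x=6: ŷ = 0.7 + 1.5·6 = 9.7; r = 7.2 − 9.7 = -2.5
x=7: ŷ = 0.7 + 1.5·7 = 11.2; r = 13.7 − 11.2 = 2.5
x=9: ŷ = 0.7 + 1.5·9 = 14.2; r = 13.2 − 14.2 = -1
x=10: ŷ = 0.7 + 1.5·10 = 15.7; r = 16.2 − 15.7 = 0.5
Signs: + − + − +
Runs: +×1, −×1, +×1, −×1, +×1 → 5

5 runs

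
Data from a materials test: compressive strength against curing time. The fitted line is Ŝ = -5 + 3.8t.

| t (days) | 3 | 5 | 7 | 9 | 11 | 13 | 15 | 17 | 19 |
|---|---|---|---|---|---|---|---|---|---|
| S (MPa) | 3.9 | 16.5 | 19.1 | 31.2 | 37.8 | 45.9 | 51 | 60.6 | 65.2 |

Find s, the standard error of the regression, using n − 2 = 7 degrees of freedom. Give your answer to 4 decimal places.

t=3: Ŝ = -5 + 3.8·3 = 6.4; r = 3.9 − 6.4 = -2.5
t=5: Ŝ = -5 + 3.8·5 = 14; r = 16.5 − 14 = 2.5
t=7: Ŝ = -5 + 3.8·7 = 21.6; r = 19.1 − 21.6 = -2.5
t=9: Ŝ = -5 + 3.8·9 = 29.2; r = 31.2 − 29.2 = 2
t=11: Ŝ = -5 + 3.8·11 = 36.8; r = 37.8 − 36.8 = 1
t=13: Ŝ = -5 + 3.8·13 = 44.4; r = 45.9 − 44.4 = 1.5
t=15: Ŝ = -5 + 3.8·15 = 52; r = 51 − 52 = -1
t=17: Ŝ = -5 + 3.8·17 = 59.6; r = 60.6 − 59.6 = 1
t=19: Ŝ = -5 + 3.8·19 = 67.2; r = 65.2 − 67.2 = -2
SSE = 6.25 + 6.25 + 6.25 + 4 + 1 + 2.25 + 1 + 1 + 4 = 32
s = √(32/7) = √4.57143 ≈ 2.1381

s = 2.1381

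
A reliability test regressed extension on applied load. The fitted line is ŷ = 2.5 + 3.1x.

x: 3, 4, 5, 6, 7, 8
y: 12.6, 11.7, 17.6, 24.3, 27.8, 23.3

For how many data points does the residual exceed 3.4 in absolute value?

x=3: ŷ = 2.5 + 3.1·3 = 11.8; e = 12.6 − 11.8 = 0.8
x=4: ŷ = 2.5 + 3.1·4 = 14.9; e = 11.7 − 14.9 = -3.2
x=5: ŷ = 2.5 + 3.1·5 = 18; e = 17.6 − 18 = -0.4
x=6: ŷ = 2.5 + 3.1·6 = 21.1; e = 24.3 − 21.1 = 3.2
x=7: ŷ = 2.5 + 3.1·7 = 24.2; e = 27.8 − 24.2 = 3.6
x=8: ŷ = 2.5 + 3.1·8 = 27.3; e = 23.3 − 27.3 = -4
|e| > 3.4: x=7 (|e|=3.6), x=8 (|e|=4) → 2

2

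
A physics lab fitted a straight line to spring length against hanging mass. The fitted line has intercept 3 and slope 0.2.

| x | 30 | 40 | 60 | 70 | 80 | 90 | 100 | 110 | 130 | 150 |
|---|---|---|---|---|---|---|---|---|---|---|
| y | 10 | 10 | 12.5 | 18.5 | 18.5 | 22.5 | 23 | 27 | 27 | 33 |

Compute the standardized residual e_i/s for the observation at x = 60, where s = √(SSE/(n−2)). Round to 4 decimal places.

-1.5430

x=30: ŷ = 3 + 0.2·30 = 9; e = 10 − 9 = 1
x=40: ŷ = 3 + 0.2·40 = 11; e = 10 − 11 = -1
x=60: ŷ = 3 + 0.2·60 = 15; e = 12.5 − 15 = -2.5
x=70: ŷ = 3 + 0.2·70 = 17; e = 18.5 − 17 = 1.5
x=80: ŷ = 3 + 0.2·80 = 19; e = 18.5 − 19 = -0.5
x=90: ŷ = 3 + 0.2·90 = 21; e = 22.5 − 21 = 1.5
x=100: ŷ = 3 + 0.2·100 = 23; e = 23 − 23 = 0
x=110: ŷ = 3 + 0.2·110 = 25; e = 27 − 25 = 2
x=130: ŷ = 3 + 0.2·130 = 29; e = 27 − 29 = -2
x=150: ŷ = 3 + 0.2·150 = 33; e = 33 − 33 = 0
SSE = 1 + 1 + 6.25 + 2.25 + 0.25 + 2.25 + 0 + 4 + 4 + 0 = 21
s = √(21/8) = 1.62019
e/s = -2.5 / 1.62019 = -1.5430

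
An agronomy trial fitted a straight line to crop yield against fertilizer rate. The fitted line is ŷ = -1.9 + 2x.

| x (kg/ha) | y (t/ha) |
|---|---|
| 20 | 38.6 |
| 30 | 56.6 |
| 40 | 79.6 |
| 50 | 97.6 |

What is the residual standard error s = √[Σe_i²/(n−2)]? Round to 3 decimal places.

s = 1.581

x=20: ŷ = -1.9 + 2·20 = 38.1; e = 38.6 − 38.1 = 0.5
x=30: ŷ = -1.9 + 2·30 = 58.1; e = 56.6 − 58.1 = -1.5
x=40: ŷ = -1.9 + 2·40 = 78.1; e = 79.6 − 78.1 = 1.5
x=50: ŷ = -1.9 + 2·50 = 98.1; e = 97.6 − 98.1 = -0.5
SSE = 0.25 + 2.25 + 2.25 + 0.25 = 5
s = √(5/2) = √2.5 ≈ 1.581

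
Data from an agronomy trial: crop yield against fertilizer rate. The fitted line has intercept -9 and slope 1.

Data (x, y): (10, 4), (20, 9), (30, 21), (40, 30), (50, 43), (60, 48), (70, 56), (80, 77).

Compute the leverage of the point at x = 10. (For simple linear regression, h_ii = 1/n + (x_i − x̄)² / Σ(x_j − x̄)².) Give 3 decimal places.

x̄ = (10 + 20 + 30 + 40 + 50 + 60 + 70 + 80)/8 = 45
Σ(x − x̄)² = 1225 + 625 + 225 + 25 + 25 + 225 + 625 + 1225 = 4200
h = 1/8 + (-35)²/4200 = 0.125 + 0.291667 = 0.417

h = 0.417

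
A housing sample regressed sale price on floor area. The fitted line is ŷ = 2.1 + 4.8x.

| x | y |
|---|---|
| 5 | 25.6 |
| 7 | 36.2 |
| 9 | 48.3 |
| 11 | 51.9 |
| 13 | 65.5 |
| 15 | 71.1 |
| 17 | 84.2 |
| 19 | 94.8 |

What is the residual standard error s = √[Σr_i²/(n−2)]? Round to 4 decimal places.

x=5: ŷ = 2.1 + 4.8·5 = 26.1; r = 25.6 − 26.1 = -0.5
x=7: ŷ = 2.1 + 4.8·7 = 35.7; r = 36.2 − 35.7 = 0.5
x=9: ŷ = 2.1 + 4.8·9 = 45.3; r = 48.3 − 45.3 = 3
x=11: ŷ = 2.1 + 4.8·11 = 54.9; r = 51.9 − 54.9 = -3
x=13: ŷ = 2.1 + 4.8·13 = 64.5; r = 65.5 − 64.5 = 1
x=15: ŷ = 2.1 + 4.8·15 = 74.1; r = 71.1 − 74.1 = -3
x=17: ŷ = 2.1 + 4.8·17 = 83.7; r = 84.2 − 83.7 = 0.5
x=19: ŷ = 2.1 + 4.8·19 = 93.3; r = 94.8 − 93.3 = 1.5
SSE = 0.25 + 0.25 + 9 + 9 + 1 + 9 + 0.25 + 2.25 = 31
s = √(31/6) = √5.16667 ≈ 2.2730

s = 2.2730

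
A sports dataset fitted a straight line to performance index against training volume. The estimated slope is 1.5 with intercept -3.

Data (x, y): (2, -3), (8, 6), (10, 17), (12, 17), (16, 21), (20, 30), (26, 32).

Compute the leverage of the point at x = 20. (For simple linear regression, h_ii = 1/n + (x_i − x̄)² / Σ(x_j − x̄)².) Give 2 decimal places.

h = 0.26

x̄ = (2 + 8 + 10 + 12 + 16 + 20 + 26)/7 = 13.4286
Σ(x − x̄)² = 130.612 + 29.4694 + 11.7551 + 2.04082 + 6.61224 + 43.1837 + 158.041 = 381.714
h = 1/7 + (6.57143)²/381.714 = 0.142857 + 0.113131 = 0.26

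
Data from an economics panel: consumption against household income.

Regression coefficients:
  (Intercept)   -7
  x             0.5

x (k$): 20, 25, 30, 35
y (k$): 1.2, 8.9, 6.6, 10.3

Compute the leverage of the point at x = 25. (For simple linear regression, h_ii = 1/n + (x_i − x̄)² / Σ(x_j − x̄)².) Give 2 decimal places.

h = 0.30

x̄ = (20 + 25 + 30 + 35)/4 = 27.5
Σ(x − x̄)² = 56.25 + 6.25 + 6.25 + 56.25 = 125
h = 1/4 + (-2.5)²/125 = 0.25 + 0.05 = 0.30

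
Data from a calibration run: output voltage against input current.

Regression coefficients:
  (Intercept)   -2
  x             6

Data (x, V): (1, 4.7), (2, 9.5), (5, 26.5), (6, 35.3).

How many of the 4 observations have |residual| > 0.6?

3

x=1: V̂ = -2 + 6·1 = 4; r = 4.7 − 4 = 0.7
x=2: V̂ = -2 + 6·2 = 10; r = 9.5 − 10 = -0.5
x=5: V̂ = -2 + 6·5 = 28; r = 26.5 − 28 = -1.5
x=6: V̂ = -2 + 6·6 = 34; r = 35.3 − 34 = 1.3
|r| > 0.6: x=1 (|r|=0.7), x=5 (|r|=1.5), x=6 (|r|=1.3) → 3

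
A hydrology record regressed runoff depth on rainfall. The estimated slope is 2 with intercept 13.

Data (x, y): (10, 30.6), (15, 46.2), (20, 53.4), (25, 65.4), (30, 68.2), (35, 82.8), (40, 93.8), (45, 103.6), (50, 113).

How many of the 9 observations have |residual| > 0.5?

x=10: ŷ = 13 + 2·10 = 33; e = 30.6 − 33 = -2.4
x=15: ŷ = 13 + 2·15 = 43; e = 46.2 − 43 = 3.2
x=20: ŷ = 13 + 2·20 = 53; e = 53.4 − 53 = 0.4
x=25: ŷ = 13 + 2·25 = 63; e = 65.4 − 63 = 2.4
x=30: ŷ = 13 + 2·30 = 73; e = 68.2 − 73 = -4.8
x=35: ŷ = 13 + 2·35 = 83; e = 82.8 − 83 = -0.2
x=40: ŷ = 13 + 2·40 = 93; e = 93.8 − 93 = 0.8
x=45: ŷ = 13 + 2·45 = 103; e = 103.6 − 103 = 0.6
x=50: ŷ = 13 + 2·50 = 113; e = 113 − 113 = 0
|e| > 0.5: x=10 (|e|=2.4), x=15 (|e|=3.2), x=25 (|e|=2.4), x=30 (|e|=4.8), x=40 (|e|=0.8), x=45 (|e|=0.6) → 6

6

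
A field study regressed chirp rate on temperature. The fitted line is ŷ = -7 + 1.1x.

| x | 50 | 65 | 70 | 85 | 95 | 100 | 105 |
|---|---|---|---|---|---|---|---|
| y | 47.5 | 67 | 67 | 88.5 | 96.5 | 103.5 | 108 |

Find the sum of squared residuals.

SSE = 21

x=50: ŷ = -7 + 1.1·50 = 48; r = 47.5 − 48 = -0.5
x=65: ŷ = -7 + 1.1·65 = 64.5; r = 67 − 64.5 = 2.5
x=70: ŷ = -7 + 1.1·70 = 70; r = 67 − 70 = -3
x=85: ŷ = -7 + 1.1·85 = 86.5; r = 88.5 − 86.5 = 2
x=95: ŷ = -7 + 1.1·95 = 97.5; r = 96.5 − 97.5 = -1
x=100: ŷ = -7 + 1.1·100 = 103; r = 103.5 − 103 = 0.5
x=105: ŷ = -7 + 1.1·105 = 108.5; r = 108 − 108.5 = -0.5
SSE = 0.25 + 6.25 + 9 + 4 + 1 + 0.25 + 0.25 = 21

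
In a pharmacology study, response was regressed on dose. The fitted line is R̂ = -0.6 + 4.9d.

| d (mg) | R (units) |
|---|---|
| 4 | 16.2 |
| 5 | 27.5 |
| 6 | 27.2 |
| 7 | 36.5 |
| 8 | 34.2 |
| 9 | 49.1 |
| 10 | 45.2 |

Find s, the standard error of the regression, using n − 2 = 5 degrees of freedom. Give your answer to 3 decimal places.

s = 4.293

d=4: R̂ = -0.6 + 4.9·4 = 19; e = 16.2 − 19 = -2.8
d=5: R̂ = -0.6 + 4.9·5 = 23.9; e = 27.5 − 23.9 = 3.6
d=6: R̂ = -0.6 + 4.9·6 = 28.8; e = 27.2 − 28.8 = -1.6
d=7: R̂ = -0.6 + 4.9·7 = 33.7; e = 36.5 − 33.7 = 2.8
d=8: R̂ = -0.6 + 4.9·8 = 38.6; e = 34.2 − 38.6 = -4.4
d=9: R̂ = -0.6 + 4.9·9 = 43.5; e = 49.1 − 43.5 = 5.6
d=10: R̂ = -0.6 + 4.9·10 = 48.4; e = 45.2 − 48.4 = -3.2
SSE = 7.84 + 12.96 + 2.56 + 7.84 + 19.36 + 31.36 + 10.24 = 92.16
s = √(92.16/5) = √18.432 ≈ 4.293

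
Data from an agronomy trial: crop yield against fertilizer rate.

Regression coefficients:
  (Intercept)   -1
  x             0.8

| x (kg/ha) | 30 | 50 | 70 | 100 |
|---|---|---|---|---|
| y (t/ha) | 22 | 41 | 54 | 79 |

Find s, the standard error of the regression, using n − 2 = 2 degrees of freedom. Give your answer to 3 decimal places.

s = 1.732

x=30: ŷ = -1 + 0.8·30 = 23; e = 22 − 23 = -1
x=50: ŷ = -1 + 0.8·50 = 39; e = 41 − 39 = 2
x=70: ŷ = -1 + 0.8·70 = 55; e = 54 − 55 = -1
x=100: ŷ = -1 + 0.8·100 = 79; e = 79 − 79 = 0
SSE = 1 + 4 + 1 + 0 = 6
s = √(6/2) = √3 ≈ 1.732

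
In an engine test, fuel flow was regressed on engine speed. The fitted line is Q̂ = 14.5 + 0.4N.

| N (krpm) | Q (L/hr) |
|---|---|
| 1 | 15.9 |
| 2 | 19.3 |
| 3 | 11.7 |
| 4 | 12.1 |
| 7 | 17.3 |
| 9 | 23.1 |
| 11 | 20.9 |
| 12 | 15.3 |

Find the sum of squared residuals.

SSE = 94

N=1: Q̂ = 14.5 + 0.4·1 = 14.9; e = 15.9 − 14.9 = 1
N=2: Q̂ = 14.5 + 0.4·2 = 15.3; e = 19.3 − 15.3 = 4
N=3: Q̂ = 14.5 + 0.4·3 = 15.7; e = 11.7 − 15.7 = -4
N=4: Q̂ = 14.5 + 0.4·4 = 16.1; e = 12.1 − 16.1 = -4
N=7: Q̂ = 14.5 + 0.4·7 = 17.3; e = 17.3 − 17.3 = 0
N=9: Q̂ = 14.5 + 0.4·9 = 18.1; e = 23.1 − 18.1 = 5
N=11: Q̂ = 14.5 + 0.4·11 = 18.9; e = 20.9 − 18.9 = 2
N=12: Q̂ = 14.5 + 0.4·12 = 19.3; e = 15.3 − 19.3 = -4
SSE = 1 + 16 + 16 + 16 + 0 + 25 + 4 + 16 = 94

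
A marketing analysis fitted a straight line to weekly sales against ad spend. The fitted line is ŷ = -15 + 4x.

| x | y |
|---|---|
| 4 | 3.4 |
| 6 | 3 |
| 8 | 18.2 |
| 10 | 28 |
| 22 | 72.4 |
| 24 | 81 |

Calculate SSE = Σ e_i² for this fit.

x=4: ŷ = -15 + 4·4 = 1; e = 3.4 − 1 = 2.4
x=6: ŷ = -15 + 4·6 = 9; e = 3 − 9 = -6
x=8: ŷ = -15 + 4·8 = 17; e = 18.2 − 17 = 1.2
x=10: ŷ = -15 + 4·10 = 25; e = 28 − 25 = 3
x=22: ŷ = -15 + 4·22 = 73; e = 72.4 − 73 = -0.6
x=24: ŷ = -15 + 4·24 = 81; e = 81 − 81 = 0
SSE = 5.76 + 36 + 1.44 + 9 + 0.36 + 0 = 52.56

SSE = 52.56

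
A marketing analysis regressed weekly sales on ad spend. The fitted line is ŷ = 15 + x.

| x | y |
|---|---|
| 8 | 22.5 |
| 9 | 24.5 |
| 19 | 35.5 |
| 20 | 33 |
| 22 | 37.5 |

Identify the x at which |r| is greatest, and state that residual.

x=8: ŷ = 15 + 8 = 23; r = 22.5 − 23 = -0.5
x=9: ŷ = 15 + 9 = 24; r = 24.5 − 24 = 0.5
x=19: ŷ = 15 + 19 = 34; r = 35.5 − 34 = 1.5
x=20: ŷ = 15 + 20 = 35; r = 33 − 35 = -2
x=22: ŷ = 15 + 22 = 37; r = 37.5 − 37 = 0.5
Largest |r| is 2 at x = 20, residual -2.

x = 20, r = -2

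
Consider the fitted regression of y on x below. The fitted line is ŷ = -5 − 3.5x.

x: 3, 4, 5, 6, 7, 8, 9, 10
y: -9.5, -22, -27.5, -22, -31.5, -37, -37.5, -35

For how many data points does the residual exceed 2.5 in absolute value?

x=3: ŷ = -5 − 3.5·3 = -15.5; e = -9.5 − (-15.5) = 6
x=4: ŷ = -5 − 3.5·4 = -19; e = -22 − (-19) = -3
x=5: ŷ = -5 − 3.5·5 = -22.5; e = -27.5 − (-22.5) = -5
x=6: ŷ = -5 − 3.5·6 = -26; e = -22 − (-26) = 4
x=7: ŷ = -5 − 3.5·7 = -29.5; e = -31.5 − (-29.5) = -2
x=8: ŷ = -5 − 3.5·8 = -33; e = -37 − (-33) = -4
x=9: ŷ = -5 − 3.5·9 = -36.5; e = -37.5 − (-36.5) = -1
x=10: ŷ = -5 − 3.5·10 = -40; e = -35 − (-40) = 5
|e| > 2.5: x=3 (|e|=6), x=4 (|e|=3), x=5 (|e|=5), x=6 (|e|=4), x=8 (|e|=4), x=10 (|e|=5) → 6

6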